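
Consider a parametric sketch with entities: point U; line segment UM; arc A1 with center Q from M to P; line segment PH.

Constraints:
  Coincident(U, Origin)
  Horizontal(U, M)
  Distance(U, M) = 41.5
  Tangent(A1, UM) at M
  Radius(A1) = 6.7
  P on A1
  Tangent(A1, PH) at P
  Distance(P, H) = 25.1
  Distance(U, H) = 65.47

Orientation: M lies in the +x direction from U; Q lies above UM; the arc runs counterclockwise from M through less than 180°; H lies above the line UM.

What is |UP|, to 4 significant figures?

47.18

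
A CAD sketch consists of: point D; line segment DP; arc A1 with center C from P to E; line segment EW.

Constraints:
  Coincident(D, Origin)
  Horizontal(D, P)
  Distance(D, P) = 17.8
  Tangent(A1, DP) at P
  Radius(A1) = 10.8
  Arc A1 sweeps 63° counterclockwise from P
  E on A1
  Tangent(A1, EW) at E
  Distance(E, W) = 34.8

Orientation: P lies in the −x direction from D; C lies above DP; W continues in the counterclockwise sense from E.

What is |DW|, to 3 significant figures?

37.7

D is at the origin; D and P share the same y with |DP| = 17.8 and P on the −x side, so P = (-17.8, 0.00). The tangent condition forces CP to be normal to DP, so C = P + (0, 10.8) = (-17.8, 10.8). On A1, P sits at bearing -90° from C; a 63° counterclockwise sweep puts E at bearing -27°, so E = C + 10.8·(cos -27°, sin -27°) = (-8.18, 5.90). Since A1 is tangent to EW there, CE ⟂ EW, so EW runs along (−sin -27°, cos -27°); with |EW| = 34.8, W = (7.62, 36.9). Then |DW| = |W − D| = 37.7.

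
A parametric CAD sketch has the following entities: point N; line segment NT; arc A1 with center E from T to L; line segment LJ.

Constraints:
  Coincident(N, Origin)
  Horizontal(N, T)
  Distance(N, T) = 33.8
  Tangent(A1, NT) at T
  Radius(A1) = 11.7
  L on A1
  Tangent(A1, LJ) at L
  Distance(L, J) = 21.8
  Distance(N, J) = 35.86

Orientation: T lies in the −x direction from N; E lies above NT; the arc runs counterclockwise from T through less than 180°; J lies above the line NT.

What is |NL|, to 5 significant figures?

24.246

N is at the origin; NT is horizontal with |NT| = 33.8 and T on the −x side, so T = (-33.800, 0.0000). The tangent condition forces ET to be normal to NT, so E = T + (0, 11.7) = (-33.800, 11.700). Since EL ⟂ LJ (tangency), |EJ| = √(11.7² + 21.8²) = 24.741 regardless of where L sits on A1. So J lies on both circle(N, 35.86) and circle(E, 24.741); the above-NT intersection is J = (-18.196, 30.900). L is the foot of the tangent from J: L = (-22.310, 9.4921).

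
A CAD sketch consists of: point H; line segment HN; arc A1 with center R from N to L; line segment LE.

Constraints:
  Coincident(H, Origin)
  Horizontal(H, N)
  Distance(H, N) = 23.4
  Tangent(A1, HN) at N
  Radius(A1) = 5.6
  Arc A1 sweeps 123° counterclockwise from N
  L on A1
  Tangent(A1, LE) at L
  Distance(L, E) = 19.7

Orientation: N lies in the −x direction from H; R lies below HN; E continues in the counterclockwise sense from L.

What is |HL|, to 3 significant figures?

29.4

H is at the origin; H and N share the same y with |HN| = 23.4 and N on the −x side, so N = (-23.4, 0.00). Tangency of A1 to HN means the radius RN is perpendicular to HN, so R = N + (0, -5.6) = (-23.4, -5.60). On A1, N sits at bearing 90° from R; a 123° counterclockwise sweep puts L at bearing 213°, so L = R + 5.6·(cos 213°, sin 213°) = (-28.1, -8.65). Then |HL| = |L − H| = 29.4.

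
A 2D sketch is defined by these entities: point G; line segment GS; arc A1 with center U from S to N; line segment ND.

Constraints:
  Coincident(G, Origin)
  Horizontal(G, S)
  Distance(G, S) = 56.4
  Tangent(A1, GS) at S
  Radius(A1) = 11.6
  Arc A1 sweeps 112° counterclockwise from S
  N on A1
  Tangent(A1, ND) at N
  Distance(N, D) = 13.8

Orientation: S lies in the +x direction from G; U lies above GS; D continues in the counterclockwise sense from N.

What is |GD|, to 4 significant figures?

68.32

G is at the origin; G and S share the same y with |GS| = 56.4 and S on the +x side, so S = (56.40, 0.000). Since A1 is tangent to GS there, US ⟂ GS, so U = S + (0, 11.6) = (56.40, 11.60). On A1, S sits at bearing -90° from U; a 112° counterclockwise sweep puts N at bearing 22°, so N = U + 11.6·(cos 22°, sin 22°) = (67.16, 15.95). Tangency of A1 to ND means the radius UN is perpendicular to ND, so ND runs along (−sin 22°, cos 22°); with |ND| = 13.8, D = (61.99, 28.74). Then |GD| = |D − G| = 68.32.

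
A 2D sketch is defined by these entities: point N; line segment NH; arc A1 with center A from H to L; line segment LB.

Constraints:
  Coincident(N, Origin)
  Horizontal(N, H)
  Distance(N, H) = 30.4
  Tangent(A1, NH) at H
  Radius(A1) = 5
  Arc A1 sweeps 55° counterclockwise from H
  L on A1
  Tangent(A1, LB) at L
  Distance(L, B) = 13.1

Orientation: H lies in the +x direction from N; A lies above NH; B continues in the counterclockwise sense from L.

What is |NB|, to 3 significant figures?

43.9

On A1, H sits at bearing -90° from A; a 55° counterclockwise sweep puts L at bearing -35°, so L = A + 5.0·(cos -35°, sin -35°) = (34.5, 2.13). A1 meets LB tangentially, so AL is at right angles to LB, so LB runs along (−sin -35°, cos -35°); with |LB| = 13.1, B = (42.0, 12.9). Then |NB| = |B − N| = 43.9.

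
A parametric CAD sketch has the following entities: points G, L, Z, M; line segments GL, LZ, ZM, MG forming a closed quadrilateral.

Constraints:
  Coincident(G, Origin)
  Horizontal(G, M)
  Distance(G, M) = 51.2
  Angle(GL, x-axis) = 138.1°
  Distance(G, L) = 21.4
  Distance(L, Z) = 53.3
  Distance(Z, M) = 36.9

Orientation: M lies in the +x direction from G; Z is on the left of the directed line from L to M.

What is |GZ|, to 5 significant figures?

47.237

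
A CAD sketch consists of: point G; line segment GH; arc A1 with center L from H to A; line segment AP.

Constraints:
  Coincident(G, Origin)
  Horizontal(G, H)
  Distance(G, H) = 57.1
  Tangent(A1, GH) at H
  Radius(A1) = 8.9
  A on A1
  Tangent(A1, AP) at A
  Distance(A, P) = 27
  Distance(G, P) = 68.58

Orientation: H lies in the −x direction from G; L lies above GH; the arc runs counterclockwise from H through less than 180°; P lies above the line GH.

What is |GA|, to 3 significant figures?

50.1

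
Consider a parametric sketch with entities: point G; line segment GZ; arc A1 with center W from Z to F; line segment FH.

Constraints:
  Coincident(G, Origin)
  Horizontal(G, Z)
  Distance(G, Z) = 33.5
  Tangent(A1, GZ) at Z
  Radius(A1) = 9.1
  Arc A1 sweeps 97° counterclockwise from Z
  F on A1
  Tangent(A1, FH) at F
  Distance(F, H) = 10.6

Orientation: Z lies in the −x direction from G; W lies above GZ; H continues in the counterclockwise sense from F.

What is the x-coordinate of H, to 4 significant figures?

-25.76

G is at the origin; GZ is horizontal with |GZ| = 33.5 and Z on the −x side, so Z = (-33.50, 0.000). The tangent condition forces WZ to be normal to GZ, so W = Z + (0, 9.1) = (-33.50, 9.100). On A1, Z sits at bearing -90° from W; a 97° counterclockwise sweep puts F at bearing 7°, so F = W + 9.1·(cos 7°, sin 7°) = (-24.47, 10.21). A1 meets FH tangentially, so WF is at right angles to FH, so FH runs along (−sin 7°, cos 7°); with |FH| = 10.6, H = (-25.76, 20.73). So H.x = -25.76.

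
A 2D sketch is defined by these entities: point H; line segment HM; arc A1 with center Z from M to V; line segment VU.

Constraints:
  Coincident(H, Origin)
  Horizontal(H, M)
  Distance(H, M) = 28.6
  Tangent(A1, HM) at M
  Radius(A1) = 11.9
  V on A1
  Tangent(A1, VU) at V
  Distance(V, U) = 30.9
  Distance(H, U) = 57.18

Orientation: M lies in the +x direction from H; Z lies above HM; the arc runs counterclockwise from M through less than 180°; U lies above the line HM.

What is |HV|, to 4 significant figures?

42.57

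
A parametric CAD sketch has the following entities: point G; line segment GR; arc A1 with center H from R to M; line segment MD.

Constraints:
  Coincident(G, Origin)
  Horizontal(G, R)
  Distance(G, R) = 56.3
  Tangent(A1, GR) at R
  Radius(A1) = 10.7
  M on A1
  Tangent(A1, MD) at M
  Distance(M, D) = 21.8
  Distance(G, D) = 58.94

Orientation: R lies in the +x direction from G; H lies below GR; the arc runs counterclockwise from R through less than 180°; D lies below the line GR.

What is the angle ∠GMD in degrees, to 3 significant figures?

112°

G is at the origin; GR is horizontal with |GR| = 56.3 and R on the +x side, so R = (56.3, 0.00). The tangent condition forces HR to be normal to GR, so H = R + (0, -10.7) = (56.3, -10.7). Since HM ⟂ MD (tangency), |HD| = √(10.7² + 21.8²) = 24.3 regardless of where M sits on A1. So D lies on both circle(G, 58.94) and circle(H, 24.3); the below-GR intersection is D = (48.4, -33.7). M is the foot of the tangent from D: M = (45.7, -12.0).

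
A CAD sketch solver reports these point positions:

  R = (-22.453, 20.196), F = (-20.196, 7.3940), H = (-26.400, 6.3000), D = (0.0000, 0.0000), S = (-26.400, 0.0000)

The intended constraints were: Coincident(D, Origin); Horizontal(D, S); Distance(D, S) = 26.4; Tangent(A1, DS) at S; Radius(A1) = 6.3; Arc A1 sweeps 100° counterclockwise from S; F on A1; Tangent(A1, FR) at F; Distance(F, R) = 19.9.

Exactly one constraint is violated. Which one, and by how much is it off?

Distance(F, R) = 19.9 — off by 6.90.

D = (0.00, 0.00) ✓; D.y = 0.00, S.y = 0.00 ✓; |DS| = 26.40 ✓; ∠(HS, SD) = 90.00° ✓; |HS| = 6.300 ✓; bearing(H→F) − bearing(H→S) = 100.0° ✓; |HF| = 6.300 ✓; ∠(HF, FR) = 90.00° ✓; |FR| = 13.00 ✗.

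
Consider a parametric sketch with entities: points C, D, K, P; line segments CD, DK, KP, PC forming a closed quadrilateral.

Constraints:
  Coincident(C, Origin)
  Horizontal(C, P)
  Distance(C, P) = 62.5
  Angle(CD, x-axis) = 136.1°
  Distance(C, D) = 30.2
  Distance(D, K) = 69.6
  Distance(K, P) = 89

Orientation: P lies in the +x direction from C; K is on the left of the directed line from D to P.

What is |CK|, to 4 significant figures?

79.76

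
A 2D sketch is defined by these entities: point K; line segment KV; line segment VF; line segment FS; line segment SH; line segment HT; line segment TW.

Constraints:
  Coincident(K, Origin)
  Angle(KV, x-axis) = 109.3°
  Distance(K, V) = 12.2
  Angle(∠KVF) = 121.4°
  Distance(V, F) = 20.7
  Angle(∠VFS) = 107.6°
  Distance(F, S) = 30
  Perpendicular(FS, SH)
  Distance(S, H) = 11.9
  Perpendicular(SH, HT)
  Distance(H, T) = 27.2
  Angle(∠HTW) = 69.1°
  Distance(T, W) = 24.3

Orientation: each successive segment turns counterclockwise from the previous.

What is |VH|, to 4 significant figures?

37.10

K is at the origin; KV runs at 109.3° with length 12.2, so V = (-4.032, 11.51). ∠KVF = 121.4° gives VF at 167.9° from the x-axis; with |VF| = 20.7, F = (-24.27, 15.85). ∠VFS = 107.6° gives FS at -119.7° from the x-axis; with |FS| = 30.0, S = (-39.14, -10.21). The perpendicularity gives SH at right angles to FS, so SH runs at -29.70°; with |SH| = 11.9, H = (-28.80, -16.10). Then |VH| = |H − V| = 37.10.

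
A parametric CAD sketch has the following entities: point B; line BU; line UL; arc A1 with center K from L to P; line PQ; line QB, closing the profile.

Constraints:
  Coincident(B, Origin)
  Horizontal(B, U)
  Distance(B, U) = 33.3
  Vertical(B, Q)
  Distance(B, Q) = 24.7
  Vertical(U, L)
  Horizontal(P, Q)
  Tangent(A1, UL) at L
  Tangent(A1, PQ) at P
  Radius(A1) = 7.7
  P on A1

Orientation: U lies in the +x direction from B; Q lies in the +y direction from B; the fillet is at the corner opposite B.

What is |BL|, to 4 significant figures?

37.39

B is at the origin; BU is horizontal with |BU| = 33.3 and U on the +x side, so U = (33.30, 0.000). B and Q share the same x with |BQ| = 24.7 and Q on the +y side, so Q = (0.000, 24.70). The virtual corner opposite B is at (33.30, 24.70). Since A1 is tangent to UL there, KL ⟂ UL and since A1 is tangent to PQ there, KP ⟂ PQ, with radius 7.7, so the center K sits 7.7 in from both sides at K = (25.60, 17.00). That places the tangent points at L = (33.30, 17.00) on UL and P = (25.60, 24.70) on PQ. Then |BL| = |L − B| = 37.39.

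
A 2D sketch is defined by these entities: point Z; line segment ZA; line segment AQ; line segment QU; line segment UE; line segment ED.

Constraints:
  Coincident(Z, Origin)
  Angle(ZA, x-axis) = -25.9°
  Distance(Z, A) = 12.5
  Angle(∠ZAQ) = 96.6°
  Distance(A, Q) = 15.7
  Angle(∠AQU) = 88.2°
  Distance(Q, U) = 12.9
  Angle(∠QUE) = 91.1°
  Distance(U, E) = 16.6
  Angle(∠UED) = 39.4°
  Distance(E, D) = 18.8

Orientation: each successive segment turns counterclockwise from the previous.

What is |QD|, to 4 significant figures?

2.513

Z is at the origin; ZA runs at -25.9° with length 12.5, so A = (11.24, -5.460). ∠ZAQ = 96.6° gives AQ at 57.50° from the x-axis; with |AQ| = 15.7, Q = (19.68, 7.781). ∠AQU = 88.2° gives QU at 149.3° from the x-axis; with |QU| = 12.9, U = (8.588, 14.37). ∠QUE = 91.1° gives UE at -121.8° from the x-axis; with |UE| = 16.6, E = (-0.1595, 0.2590). ∠UED = 39.4° gives ED at 18.80° from the x-axis; with |ED| = 18.8, D = (17.64, 6.318). Then |QD| = |D − Q| = 2.513.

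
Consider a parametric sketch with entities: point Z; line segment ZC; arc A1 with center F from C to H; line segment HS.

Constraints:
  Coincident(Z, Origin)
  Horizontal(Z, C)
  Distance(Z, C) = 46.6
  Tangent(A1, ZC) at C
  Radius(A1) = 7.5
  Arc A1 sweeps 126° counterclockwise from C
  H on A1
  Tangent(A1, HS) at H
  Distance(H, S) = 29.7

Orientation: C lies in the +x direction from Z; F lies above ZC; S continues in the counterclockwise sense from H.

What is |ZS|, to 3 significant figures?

50.3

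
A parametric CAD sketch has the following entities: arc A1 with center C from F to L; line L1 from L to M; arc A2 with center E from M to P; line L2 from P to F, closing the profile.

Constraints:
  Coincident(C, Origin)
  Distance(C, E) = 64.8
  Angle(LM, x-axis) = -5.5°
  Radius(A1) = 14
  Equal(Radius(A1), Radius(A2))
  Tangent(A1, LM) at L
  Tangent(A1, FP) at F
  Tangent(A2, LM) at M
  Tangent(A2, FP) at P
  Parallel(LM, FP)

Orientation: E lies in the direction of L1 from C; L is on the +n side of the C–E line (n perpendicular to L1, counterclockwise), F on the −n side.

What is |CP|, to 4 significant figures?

66.30

Tangency of A1 to both parallel lines with radius 14.0 puts L and F at C ± 14.0·n: L = (1.342, 13.94), F = (-1.342, -13.94). Equal radii place M and P the same way about E: M = E + 14.0·n = (65.84, 7.725), P = E − 14.0·n = (63.16, -20.15). Then |CP| = |P − C| = 66.30.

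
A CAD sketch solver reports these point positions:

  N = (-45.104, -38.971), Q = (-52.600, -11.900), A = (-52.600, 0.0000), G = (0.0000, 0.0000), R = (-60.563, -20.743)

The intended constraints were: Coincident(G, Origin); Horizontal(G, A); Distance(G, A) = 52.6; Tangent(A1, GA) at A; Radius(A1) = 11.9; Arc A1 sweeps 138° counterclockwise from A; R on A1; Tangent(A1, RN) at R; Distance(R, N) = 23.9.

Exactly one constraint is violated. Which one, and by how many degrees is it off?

Tangent(A1, RN) at R — off by 7.70°.

G = (0.00, 0.00) ✓; G.y = 0.00, A.y = 0.00 ✓; |GA| = 52.60 ✓; ∠(QA, AG) = 90.00° ✓; |QA| = 11.90 ✓; bearing(Q→R) − bearing(Q→A) = 138.0° ✓; |QR| = 11.90 ✓; ∠(QR, RN) = 97.70° ✗; |RN| = 23.90 ✓.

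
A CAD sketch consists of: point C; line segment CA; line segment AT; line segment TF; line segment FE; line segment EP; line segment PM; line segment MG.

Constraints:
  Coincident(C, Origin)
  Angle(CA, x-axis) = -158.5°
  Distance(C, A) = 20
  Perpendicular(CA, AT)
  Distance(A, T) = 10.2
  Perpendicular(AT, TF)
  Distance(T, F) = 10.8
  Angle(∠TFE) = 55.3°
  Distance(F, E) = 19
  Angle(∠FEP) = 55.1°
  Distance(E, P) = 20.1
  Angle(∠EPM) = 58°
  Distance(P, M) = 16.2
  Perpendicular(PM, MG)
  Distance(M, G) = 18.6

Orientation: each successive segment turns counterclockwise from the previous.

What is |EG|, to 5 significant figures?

5.7622

C is at the origin; CA runs at -158.5° with length 20.0, so A = (-18.608, -7.3300). CA is perpendicular to AT, so AT runs at -68.500°; with |AT| = 10.2, T = (-14.870, -16.820). AT ⟂ TF, so TF runs at 21.500°; with |TF| = 10.8, F = (-4.8215, -12.862). ∠TFE = 55.3° gives FE at 146.20° from the x-axis; with |FE| = 19.0, E = (-20.610, -2.2925). ∠FEP = 55.1° gives EP at -88.900° from the x-axis; with |EP| = 20.1, P = (-20.224, -22.389). ∠EPM = 58.0° gives PM at 33.100° from the x-axis; with |PM| = 16.2, M = (-6.6533, -13.542). The perpendicularity gives MG at right angles to PM, so MG runs at 123.10°; with |MG| = 18.6, G = (-16.811, 2.0397). Then |EG| = |G − E| = 5.7622.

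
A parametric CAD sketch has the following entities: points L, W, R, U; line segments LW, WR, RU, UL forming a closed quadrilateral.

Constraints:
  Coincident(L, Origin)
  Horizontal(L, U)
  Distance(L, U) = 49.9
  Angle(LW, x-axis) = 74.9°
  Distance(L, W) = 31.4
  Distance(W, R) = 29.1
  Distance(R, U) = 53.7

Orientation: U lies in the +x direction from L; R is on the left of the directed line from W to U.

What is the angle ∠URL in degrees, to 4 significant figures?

52.88°

Checks: |WR| = 29.10 ✓; |RU| = 53.70 ✓.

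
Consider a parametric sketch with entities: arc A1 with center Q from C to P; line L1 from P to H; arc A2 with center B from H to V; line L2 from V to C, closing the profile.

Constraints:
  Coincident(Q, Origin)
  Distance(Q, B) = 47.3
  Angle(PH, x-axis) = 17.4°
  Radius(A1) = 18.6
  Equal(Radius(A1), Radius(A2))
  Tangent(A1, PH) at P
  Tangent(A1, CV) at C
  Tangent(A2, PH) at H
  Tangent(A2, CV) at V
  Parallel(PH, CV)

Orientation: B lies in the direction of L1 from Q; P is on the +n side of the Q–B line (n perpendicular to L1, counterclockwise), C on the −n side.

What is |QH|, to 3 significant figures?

50.8

Tangency of A1 to both parallel lines with radius 18.6 puts P and C at Q ± 18.6·n: P = (-5.56, 17.7), C = (5.56, -17.7). Equal radii place H and V the same way about B: H = B + 18.6·n = (39.6, 31.9), V = B − 18.6·n = (50.7, -3.60). Then |QH| = |H − Q| = 50.8.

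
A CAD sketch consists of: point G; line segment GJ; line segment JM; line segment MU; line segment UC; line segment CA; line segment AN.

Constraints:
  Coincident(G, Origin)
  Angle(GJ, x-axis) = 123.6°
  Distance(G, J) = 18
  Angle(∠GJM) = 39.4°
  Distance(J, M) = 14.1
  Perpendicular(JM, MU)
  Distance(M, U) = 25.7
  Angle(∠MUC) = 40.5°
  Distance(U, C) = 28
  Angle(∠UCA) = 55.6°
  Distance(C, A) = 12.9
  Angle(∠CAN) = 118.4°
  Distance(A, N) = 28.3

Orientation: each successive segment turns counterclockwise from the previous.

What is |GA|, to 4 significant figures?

9.851

∠MUC = 40.5° gives UC at 133.7° from the x-axis; with |UC| = 28.0, C = (-5.162, 18.61). ∠UCA = 55.6° gives CA at -101.9° from the x-axis; with |CA| = 12.9, A = (-7.822, 5.988). Then |GA| = |A − G| = 9.851.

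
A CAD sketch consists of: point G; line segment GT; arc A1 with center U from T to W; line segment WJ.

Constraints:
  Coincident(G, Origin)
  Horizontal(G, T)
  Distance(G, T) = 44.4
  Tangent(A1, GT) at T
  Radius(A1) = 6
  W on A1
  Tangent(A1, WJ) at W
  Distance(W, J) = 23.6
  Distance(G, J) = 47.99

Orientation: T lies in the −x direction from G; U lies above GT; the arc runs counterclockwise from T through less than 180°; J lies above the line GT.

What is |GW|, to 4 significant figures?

38.85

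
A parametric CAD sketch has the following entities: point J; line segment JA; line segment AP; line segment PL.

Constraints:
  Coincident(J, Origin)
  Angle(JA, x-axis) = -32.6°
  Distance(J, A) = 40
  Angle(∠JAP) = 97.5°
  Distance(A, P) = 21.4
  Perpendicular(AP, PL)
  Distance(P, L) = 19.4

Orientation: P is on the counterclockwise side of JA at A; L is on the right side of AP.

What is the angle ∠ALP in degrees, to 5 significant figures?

47.806°

J is at the origin; JA runs at -32.6° with length 40.0, so A = 40.0·(cos -32.6°, sin -32.6°) = (33.698, -21.551). ∠JAP = 97.5°, so AP runs at -32.6° + (180° − 97.5°) = 49.900° from the x-axis; with |AP| = 21.4, P = A + 21.4·(cos 49.900°, sin 49.900°) = (47.482, -5.1815). AP is perpendicular to PL; with |PL| = 19.4 on the right of AP, L = P + 19.4·(0.76492, -0.64412) = (62.322, -17.678). Then cos ∠ALP = LA·LP / (|LA||LP|), giving 47.806°.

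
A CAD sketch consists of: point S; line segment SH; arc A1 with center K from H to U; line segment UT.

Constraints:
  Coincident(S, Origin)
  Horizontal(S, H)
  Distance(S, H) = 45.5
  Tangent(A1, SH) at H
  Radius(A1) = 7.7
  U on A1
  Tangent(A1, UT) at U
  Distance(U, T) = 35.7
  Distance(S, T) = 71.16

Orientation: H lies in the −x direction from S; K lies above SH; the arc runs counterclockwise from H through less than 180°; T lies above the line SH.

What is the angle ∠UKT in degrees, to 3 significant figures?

77.8°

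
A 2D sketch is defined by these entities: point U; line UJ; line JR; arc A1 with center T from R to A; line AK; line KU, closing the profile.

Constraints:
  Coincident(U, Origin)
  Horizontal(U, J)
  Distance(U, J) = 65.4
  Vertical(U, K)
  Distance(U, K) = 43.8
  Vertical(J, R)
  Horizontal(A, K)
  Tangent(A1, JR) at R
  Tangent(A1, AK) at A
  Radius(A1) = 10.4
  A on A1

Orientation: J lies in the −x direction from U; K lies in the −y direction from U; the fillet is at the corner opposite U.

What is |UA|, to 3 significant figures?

70.3

U is at the origin; U and J share the same y with |UJ| = 65.4 and J on the −x side, so J = (-65.4, 0.00). U and K share the same x with |UK| = 43.8 and K on the −y side, so K = (0.00, -43.8). The virtual corner opposite U is at (-65.4, -43.8). Tangency of A1 to JR means the radius TR is perpendicular to JR and since A1 is tangent to AK there, TA ⟂ AK, with radius 10.4, so the center T sits 10.4 in from both sides at T = (-55.0, -33.4). That places the tangent points at R = (-65.4, -33.4) on JR and A = (-55.0, -43.8) on AK. Then |UA| = |A − U| = 70.3.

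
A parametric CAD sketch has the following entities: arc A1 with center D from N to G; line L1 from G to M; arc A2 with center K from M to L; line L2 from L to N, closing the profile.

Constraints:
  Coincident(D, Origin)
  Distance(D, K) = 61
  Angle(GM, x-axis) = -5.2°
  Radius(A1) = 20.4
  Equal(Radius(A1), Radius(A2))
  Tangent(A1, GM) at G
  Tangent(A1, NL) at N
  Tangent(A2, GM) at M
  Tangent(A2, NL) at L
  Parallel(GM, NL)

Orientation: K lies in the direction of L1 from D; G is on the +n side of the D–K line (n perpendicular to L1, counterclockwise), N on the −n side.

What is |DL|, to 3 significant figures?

64.3

The slot axis is L1's direction at -5.2°, so u = (cos -5.2°, sin -5.2°) = (0.996, -0.0906) and n = (−sin -5.2°, cos -5.2°) = (0.0906, 0.996). D is at the origin and K lies 61.0 along u from D, so K = 61.0·u = (60.7, -5.53). Tangency of A1 to both parallel lines with radius 20.4 puts G and N at D ± 20.4·n: G = (1.85, 20.3), N = (-1.85, -20.3). Equal radii place M and L the same way about K: M = K + 20.4·n = (62.6, 14.8), L = K − 20.4·n = (58.9, -25.8). Then |DL| = |L − D| = 64.3.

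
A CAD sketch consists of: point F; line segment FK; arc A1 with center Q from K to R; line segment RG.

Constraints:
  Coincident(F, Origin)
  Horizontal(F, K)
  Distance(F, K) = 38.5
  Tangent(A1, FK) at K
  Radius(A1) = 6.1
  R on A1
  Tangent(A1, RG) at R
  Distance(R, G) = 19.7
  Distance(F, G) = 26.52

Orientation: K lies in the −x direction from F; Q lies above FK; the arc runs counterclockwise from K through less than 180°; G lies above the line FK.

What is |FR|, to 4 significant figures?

34.05

F is at the origin; FK is horizontal with |FK| = 38.5 and K on the −x side, so K = (-38.50, 0.000). Tangency of A1 to FK means the radius QK is perpendicular to FK, so Q = K + (0, 6.1) = (-38.50, 6.100). Since QR ⟂ RG (tangency), |QG| = √(6.1² + 19.7²) = 20.62 regardless of where R sits on A1. So G lies on both circle(F, 26.52) and circle(Q, 20.62); the above-FK intersection is G = (-20.72, 16.55). R is the foot of the tangent from G: R = (-33.99, 1.991).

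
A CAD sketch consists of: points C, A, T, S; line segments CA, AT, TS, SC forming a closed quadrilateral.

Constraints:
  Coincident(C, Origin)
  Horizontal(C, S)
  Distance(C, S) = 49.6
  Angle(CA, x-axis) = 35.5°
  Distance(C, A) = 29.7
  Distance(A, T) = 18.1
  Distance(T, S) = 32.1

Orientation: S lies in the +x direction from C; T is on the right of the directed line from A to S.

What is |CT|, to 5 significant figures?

17.508

C is at the origin; CS is horizontal with |CS| = 49.6 and S in +x, so S = (49.6, 0). CA runs at 35.5° with |CA| = 29.7, so A = (24.179, 17.247). T is determined by |AT| = 18.1 and |TS| = 32.1 together: it lies at the intersection of circle(A, 18.1) and circle(S, 32.1). With |AS| = 30.719, the foot of the radical line on AS is 3.9205 from A and the perpendicular offset is √(18.1² − 3.9205²) = 17.670. Taking the right-of-AS solution: T = (17.503, 0.42323).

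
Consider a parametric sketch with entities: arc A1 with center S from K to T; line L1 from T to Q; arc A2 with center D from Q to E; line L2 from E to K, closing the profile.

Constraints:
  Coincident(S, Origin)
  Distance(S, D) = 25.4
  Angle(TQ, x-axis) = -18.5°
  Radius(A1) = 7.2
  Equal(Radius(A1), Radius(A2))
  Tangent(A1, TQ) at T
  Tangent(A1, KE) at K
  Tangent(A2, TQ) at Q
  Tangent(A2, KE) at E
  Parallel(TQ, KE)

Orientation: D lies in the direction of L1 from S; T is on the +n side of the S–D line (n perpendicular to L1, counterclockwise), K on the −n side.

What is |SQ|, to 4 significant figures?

26.40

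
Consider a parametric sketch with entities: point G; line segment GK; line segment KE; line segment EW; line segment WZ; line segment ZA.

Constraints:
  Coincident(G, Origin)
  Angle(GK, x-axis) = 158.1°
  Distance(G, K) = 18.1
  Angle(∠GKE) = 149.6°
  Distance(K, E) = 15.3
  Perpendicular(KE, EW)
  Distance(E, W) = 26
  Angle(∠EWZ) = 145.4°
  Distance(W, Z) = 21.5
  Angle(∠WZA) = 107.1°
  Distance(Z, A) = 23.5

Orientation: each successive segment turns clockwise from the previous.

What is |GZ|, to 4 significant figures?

39.28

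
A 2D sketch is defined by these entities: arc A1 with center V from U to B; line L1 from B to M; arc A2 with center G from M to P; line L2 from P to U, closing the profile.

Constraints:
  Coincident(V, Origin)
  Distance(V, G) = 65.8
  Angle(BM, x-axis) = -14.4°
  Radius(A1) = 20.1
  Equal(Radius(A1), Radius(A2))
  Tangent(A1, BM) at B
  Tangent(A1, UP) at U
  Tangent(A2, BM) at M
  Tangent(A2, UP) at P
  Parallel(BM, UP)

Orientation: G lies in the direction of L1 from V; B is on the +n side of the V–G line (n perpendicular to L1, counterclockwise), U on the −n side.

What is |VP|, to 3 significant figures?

68.8

The slot axis is L1's direction at -14.4°, so u = (cos -14.4°, sin -14.4°) = (0.969, -0.249) and n = (−sin -14.4°, cos -14.4°) = (0.249, 0.969). V is at the origin and G lies 65.8 along u from V, so G = 65.8·u = (63.7, -16.4). Tangency of A1 to both parallel lines with radius 20.1 puts B and U at V ± 20.1·n: B = (5.00, 19.5), U = (-5.00, -19.5). Equal radii place M and P the same way about G: M = G + 20.1·n = (68.7, 3.10), P = G − 20.1·n = (58.7, -35.8). Then |VP| = |P − V| = 68.8.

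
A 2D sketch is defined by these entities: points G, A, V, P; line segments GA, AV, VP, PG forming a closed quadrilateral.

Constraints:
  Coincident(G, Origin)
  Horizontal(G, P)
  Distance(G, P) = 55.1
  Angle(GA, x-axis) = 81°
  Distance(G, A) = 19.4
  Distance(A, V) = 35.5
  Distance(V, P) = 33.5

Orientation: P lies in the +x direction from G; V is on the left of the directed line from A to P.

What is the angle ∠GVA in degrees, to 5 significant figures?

22.198°

G is at the origin; GP is horizontal with |GP| = 55.1 and P in +x, so P = (55.1, 0). GA runs at 81.0° with |GA| = 19.4, so A = (3.0348, 19.161). V is determined by |AV| = 35.5 and |VP| = 33.5 together: it lies at the intersection of circle(A, 35.5) and circle(P, 33.5). With |AP| = 55.479, the foot of the radical line on AP is 28.983 from A and the perpendicular offset is √(35.5² − 28.983²) = 20.499. Taking the left-of-AP solution: V = (37.315, 28.389).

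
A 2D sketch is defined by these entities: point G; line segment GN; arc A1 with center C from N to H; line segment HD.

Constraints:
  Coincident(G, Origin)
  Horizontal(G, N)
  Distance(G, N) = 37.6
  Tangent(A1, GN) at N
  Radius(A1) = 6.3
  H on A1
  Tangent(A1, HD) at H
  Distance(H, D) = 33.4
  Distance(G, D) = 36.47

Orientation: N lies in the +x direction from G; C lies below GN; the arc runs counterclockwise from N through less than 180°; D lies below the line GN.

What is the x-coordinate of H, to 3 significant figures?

32.1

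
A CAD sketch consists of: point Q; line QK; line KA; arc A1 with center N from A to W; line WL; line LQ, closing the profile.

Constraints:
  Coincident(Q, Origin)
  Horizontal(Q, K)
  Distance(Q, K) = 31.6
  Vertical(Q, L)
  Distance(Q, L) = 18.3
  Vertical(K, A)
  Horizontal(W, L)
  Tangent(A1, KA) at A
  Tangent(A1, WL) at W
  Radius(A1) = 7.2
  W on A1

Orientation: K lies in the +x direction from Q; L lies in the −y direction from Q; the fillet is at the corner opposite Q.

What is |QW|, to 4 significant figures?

30.50

Q is at the origin; QK is horizontal with |QK| = 31.6 and K on the +x side, so K = (31.60, 0.000). QL is vertical with |QL| = 18.3 and L on the −y side, so L = (0.000, -18.30). The virtual corner opposite Q is at (31.60, -18.30). A1 meets KA tangentially, so NA is at right angles to KA and A1 meets WL tangentially, so NW is at right angles to WL, with radius 7.2, so the center N sits 7.2 in from both sides at N = (24.40, -11.10). That places the tangent points at A = (31.60, -11.10) on KA and W = (24.40, -18.30) on WL. Then |QW| = |W − Q| = 30.50.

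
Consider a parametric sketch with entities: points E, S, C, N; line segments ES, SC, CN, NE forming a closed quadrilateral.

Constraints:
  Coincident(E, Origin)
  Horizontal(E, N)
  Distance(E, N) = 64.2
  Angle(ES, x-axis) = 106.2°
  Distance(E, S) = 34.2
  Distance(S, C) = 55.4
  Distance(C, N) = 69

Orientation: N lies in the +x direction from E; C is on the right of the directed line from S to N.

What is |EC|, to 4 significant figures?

21.96

Checks: E = (0.00, 0.00) ✓; |SC| = 55.40 ✓; |CN| = 69.00 ✓.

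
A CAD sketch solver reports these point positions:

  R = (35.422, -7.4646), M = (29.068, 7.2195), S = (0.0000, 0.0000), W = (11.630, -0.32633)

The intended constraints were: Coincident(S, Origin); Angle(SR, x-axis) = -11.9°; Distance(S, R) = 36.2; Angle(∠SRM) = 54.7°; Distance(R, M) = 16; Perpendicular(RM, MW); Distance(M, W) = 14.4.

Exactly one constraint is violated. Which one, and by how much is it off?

Distance(M, W) = 14.4 — off by 4.60.

S = (0.00, 0.00) ✓; SR at -11.90° ✓; |SR| = 36.20 ✓; ∠SRM = 54.70° ✓; |RM| = 16.00 ✓; ∠(RM, MW) = 90.00° ✓; |MW| = 19.00 ✗.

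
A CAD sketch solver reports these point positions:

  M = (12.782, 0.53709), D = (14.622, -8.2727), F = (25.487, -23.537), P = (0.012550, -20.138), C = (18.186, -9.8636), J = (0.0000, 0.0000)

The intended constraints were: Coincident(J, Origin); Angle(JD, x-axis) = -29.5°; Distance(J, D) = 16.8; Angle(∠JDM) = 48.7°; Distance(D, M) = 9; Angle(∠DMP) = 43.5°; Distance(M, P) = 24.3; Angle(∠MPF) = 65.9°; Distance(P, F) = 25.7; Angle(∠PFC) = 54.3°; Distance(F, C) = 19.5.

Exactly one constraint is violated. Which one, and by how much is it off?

Distance(F, C) = 19.5 — off by 4.00.

J = (0.00, 0.00) ✓; JD at -29.50° ✓; |JD| = 16.80 ✓; ∠JDM = 48.70° ✓; |DM| = 9.000 ✓; ∠DMP = 43.50° ✓; |MP| = 24.30 ✓; ∠MPF = 65.90° ✓; |PF| = 25.70 ✓; ∠PFC = 54.30° ✓; |FC| = 15.50 ✗.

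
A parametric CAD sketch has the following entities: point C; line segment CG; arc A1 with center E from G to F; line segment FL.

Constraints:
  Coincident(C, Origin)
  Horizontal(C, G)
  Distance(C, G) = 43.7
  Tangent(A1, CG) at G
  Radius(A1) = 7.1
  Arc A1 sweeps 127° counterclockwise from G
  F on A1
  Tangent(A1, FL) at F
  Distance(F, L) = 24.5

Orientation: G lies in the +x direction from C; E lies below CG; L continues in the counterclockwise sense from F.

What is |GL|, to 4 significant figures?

32.24

C is at the origin; C and G share the same y with |CG| = 43.7 and G on the +x side, so G = (43.70, 0.000). Since A1 is tangent to CG there, EG ⟂ CG, so E = G + (0, -7.1) = (43.70, -7.100). On A1, G sits at bearing 90° from E; a 127° counterclockwise sweep puts F at bearing 217°, so F = E + 7.1·(cos 217°, sin 217°) = (38.03, -11.37). Tangency of A1 to FL means the radius EF is perpendicular to FL, so FL runs along (−sin 217°, cos 217°); with |FL| = 24.5, L = (52.77, -30.94). Then |GL| = |L − G| = 32.24.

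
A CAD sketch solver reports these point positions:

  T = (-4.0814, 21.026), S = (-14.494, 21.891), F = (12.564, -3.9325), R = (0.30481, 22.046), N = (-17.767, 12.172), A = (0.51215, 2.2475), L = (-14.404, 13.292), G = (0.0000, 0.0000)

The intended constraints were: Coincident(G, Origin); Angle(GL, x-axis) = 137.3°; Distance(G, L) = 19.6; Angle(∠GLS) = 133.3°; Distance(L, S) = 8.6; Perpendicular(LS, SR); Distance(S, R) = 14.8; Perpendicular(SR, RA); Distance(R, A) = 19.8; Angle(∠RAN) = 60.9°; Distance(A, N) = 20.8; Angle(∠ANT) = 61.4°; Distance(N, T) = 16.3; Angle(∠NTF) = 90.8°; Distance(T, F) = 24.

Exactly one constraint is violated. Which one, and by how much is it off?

Distance(T, F) = 24 — off by 6.00.

G = (0.00, 0.00) ✓; GL at 137.3° ✓; |GL| = 19.60 ✓; ∠GLS = 133.3° ✓; |LS| = 8.599 ✓; ∠(LS, SR) = 90.00° ✓; |SR| = 14.80 ✓; ∠(SR, RA) = 90.00° ✓; |RA| = 19.80 ✓; ∠RAN = 60.90° ✓; |AN| = 20.80 ✓; ∠ANT = 61.40° ✓; |NT| = 16.30 ✓; ∠NTF = 90.80° ✓; |TF| = 30.00 ✗.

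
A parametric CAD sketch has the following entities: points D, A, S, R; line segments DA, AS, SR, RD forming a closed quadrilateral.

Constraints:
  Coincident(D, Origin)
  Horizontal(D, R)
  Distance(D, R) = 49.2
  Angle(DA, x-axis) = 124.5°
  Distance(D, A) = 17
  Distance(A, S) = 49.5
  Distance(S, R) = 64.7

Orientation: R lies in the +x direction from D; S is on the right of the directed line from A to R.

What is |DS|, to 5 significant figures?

35.634

Checks: |AS| = 49.50 ✓; |SR| = 64.70 ✓.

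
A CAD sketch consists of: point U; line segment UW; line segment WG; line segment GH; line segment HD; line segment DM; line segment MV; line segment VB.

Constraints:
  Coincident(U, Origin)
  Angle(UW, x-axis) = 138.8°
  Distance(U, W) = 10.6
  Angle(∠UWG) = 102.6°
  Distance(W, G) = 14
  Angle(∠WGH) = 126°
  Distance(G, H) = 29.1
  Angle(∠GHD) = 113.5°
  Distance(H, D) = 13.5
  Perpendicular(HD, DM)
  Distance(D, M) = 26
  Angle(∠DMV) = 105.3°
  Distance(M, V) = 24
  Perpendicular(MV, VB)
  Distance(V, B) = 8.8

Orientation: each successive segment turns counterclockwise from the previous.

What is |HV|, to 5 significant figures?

33.742

U is at the origin; UW runs at 138.8° with length 10.6, so W = (-7.9756, 6.9821). ∠UWG = 102.6° gives WG at -143.80° from the x-axis; with |WG| = 14.0, G = (-19.273, -1.2864). ∠WGH = 126.0° gives GH at -89.800° from the x-axis; with |GH| = 29.1, H = (-19.171, -30.386). ∠GHD = 113.5° gives HD at -23.300° from the x-axis; with |HD| = 13.5, D = (-6.7724, -35.726). HD is perpendicular to DM, so DM runs at 66.700°; with |DM| = 26.0, M = (3.5117, -11.846). ∠DMV = 105.3° gives MV at 141.40° from the x-axis; with |MV| = 24.0, V = (-15.245, 3.1267). Then |HV| = |V − H| = 33.742.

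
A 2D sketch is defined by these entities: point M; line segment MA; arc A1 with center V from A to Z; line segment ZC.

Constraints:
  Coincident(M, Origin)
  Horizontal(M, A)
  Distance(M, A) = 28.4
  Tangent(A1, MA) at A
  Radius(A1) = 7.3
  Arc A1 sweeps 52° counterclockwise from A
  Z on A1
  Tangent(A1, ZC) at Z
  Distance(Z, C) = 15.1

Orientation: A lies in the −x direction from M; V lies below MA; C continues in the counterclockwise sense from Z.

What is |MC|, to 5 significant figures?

45.870

M is at the origin; MA is horizontal with |MA| = 28.4 and A on the −x side, so A = (-28.400, 0.0000). A1 meets MA tangentially, so VA is at right angles to MA, so V = A + (0, -7.3) = (-28.400, -7.3000). On A1, A sits at bearing 90° from V; a 52° counterclockwise sweep puts Z at bearing 142°, so Z = V + 7.3·(cos 142°, sin 142°) = (-34.152, -2.8057). The tangent condition forces VZ to be normal to ZC, so ZC runs along (−sin 142°, cos 142°); with |ZC| = 15.1, C = (-43.449, -14.705). Then |MC| = |C − M| = 45.870.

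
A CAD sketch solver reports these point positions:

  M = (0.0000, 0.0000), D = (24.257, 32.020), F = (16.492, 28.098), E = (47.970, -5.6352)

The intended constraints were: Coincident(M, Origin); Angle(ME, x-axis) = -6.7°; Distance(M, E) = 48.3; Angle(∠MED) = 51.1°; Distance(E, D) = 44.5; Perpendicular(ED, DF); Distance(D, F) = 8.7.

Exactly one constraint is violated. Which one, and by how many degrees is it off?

Perpendicular(ED, DF) — off by 5.40°.

M = (0.00, 0.00) ✓; ME at -6.700° ✓; |ME| = 48.30 ✓; ∠MED = 51.10° ✓; |ED| = 44.50 ✓; ∠(ED, DF) = 84.60° ✗; |DF| = 8.699 ✓.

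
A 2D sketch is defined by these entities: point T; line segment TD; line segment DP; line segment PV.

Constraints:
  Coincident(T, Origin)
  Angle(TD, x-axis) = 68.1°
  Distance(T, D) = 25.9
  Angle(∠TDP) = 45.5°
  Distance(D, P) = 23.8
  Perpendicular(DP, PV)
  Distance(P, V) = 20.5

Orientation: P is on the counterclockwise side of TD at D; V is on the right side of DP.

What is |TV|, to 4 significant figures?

39.38

T is at the origin; TD runs at 68.1° with length 25.9, so D = 25.9·(cos 68.1°, sin 68.1°) = (9.660, 24.03). ∠TDP = 45.5°, so DP runs at 68.1° + (180° − 45.5°) = 202.6° from the x-axis; with |DP| = 23.8, P = D + 23.8·(cos 202.6°, sin 202.6°) = (-12.31, 14.88). The perpendicularity gives PV at right angles to DP; with |PV| = 20.5 on the right of DP, V = P + 20.5·(-0.3843, 0.9232) = (-20.19, 33.81). Then |TV| = |V − T| = 39.38.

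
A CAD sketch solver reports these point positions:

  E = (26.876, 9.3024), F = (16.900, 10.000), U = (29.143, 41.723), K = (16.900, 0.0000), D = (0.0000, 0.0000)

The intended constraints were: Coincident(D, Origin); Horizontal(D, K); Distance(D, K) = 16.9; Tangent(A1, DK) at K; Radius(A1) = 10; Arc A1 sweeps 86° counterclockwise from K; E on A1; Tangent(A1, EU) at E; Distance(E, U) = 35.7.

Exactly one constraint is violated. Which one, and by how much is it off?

Distance(E, U) = 35.7 — off by 3.20.

D = (0.00, 0.00) ✓; D.y = 0.00, K.y = 0.00 ✓; |DK| = 16.90 ✓; ∠(FK, KD) = 90.00° ✓; |FK| = 10.00 ✓; bearing(F→E) − bearing(F→K) = 86.00° ✓; |FE| = 10.00 ✓; ∠(FE, EU) = 90.00° ✓; |EU| = 32.50 ✗.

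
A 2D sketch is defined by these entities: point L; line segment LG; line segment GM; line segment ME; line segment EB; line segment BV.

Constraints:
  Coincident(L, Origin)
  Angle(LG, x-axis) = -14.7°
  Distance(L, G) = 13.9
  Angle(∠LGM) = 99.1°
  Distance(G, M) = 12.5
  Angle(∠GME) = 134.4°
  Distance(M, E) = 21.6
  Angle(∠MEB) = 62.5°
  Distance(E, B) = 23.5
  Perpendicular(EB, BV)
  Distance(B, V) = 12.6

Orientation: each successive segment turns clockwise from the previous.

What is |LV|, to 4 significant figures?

5.078

∠MEB = 62.5° gives EB at 101.3° from the x-axis; with |EB| = 23.5, B = (-9.213, -6.458). The perpendicularity gives BV at right angles to EB, so BV runs at 11.30°; with |BV| = 12.6, V = (3.143, -3.989). Then |LV| = |V − L| = 5.078.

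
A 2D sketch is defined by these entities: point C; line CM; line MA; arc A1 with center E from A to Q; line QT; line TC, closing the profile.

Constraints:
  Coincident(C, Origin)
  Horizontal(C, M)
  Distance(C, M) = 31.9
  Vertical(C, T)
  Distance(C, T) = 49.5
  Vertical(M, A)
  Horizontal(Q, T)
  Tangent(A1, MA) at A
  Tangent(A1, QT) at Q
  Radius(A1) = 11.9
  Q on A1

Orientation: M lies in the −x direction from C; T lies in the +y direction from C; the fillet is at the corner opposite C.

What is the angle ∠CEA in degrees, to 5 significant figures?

118.01°

C is at the origin; C and M share the same y with |CM| = 31.9 and M on the −x side, so M = (-31.900, 0.0000). C and T share the same x with |CT| = 49.5 and T on the +y side, so T = (0.0000, 49.500). The virtual corner opposite C is at (-31.900, 49.500). A1 meets MA tangentially, so EA is at right angles to MA and A1 meets QT tangentially, so EQ is at right angles to QT, with radius 11.9, so the center E sits 11.9 in from both sides at E = (-20.000, 37.600). That places the tangent points at A = (-31.900, 37.600) on MA and Q = (-20.000, 49.500) on QT. Then cos ∠CEA = EC·EA / (|EC||EA|), giving 118.01°.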